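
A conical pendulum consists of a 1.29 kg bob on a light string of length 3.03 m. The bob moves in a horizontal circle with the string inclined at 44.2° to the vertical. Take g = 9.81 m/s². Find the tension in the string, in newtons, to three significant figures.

Vertically the bob has no acceleration, so T cosθ = mg.
T = mg/cosθ = 1.29 × 9.81 / cos 44.2° = 12.65/0.7169 = 17.65 N.

17.7 N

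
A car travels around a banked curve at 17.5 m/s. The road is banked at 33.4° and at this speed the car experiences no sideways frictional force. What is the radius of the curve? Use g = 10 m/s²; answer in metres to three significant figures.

46.4 m

Frictionless banking: tanθ = v²/(rg), so r = v²/(g tanθ).
r = (17.5)²/(10.0 × tan 33.4°) = 306.2/(10.0 × 0.6594) = 306.2/6.594 = 46.45 m.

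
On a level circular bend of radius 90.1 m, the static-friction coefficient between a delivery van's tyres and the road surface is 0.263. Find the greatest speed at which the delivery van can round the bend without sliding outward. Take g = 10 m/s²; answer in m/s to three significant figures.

On a flat curve, static friction is the only horizontal force, so it must supply the full centripetal force: μ_s m g = m v²/r.
Mass cancels: v_max = √(μ_s g r) = √(0.263 × 10.0 × 90.1) = √237.0 = 15.39 m/s.

15.4 m/s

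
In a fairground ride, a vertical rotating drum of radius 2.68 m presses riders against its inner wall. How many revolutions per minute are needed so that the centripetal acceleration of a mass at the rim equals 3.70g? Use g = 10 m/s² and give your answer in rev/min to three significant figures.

Require ω²r = 3.70g, so ω = √(3.70 × 10.0/2.68) = 3.716 rad/s.
In rev/min: ω × 60/(2π) = 3.716 × 60/(2π) = 35.48 rev/min.

35.5 rev/min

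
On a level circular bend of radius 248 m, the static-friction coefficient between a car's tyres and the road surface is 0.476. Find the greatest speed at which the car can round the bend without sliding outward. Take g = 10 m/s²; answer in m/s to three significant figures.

The only inward force on a level bend is static friction, so at the limit f_s = μ_s N = μ_s m g = m v²/r.
Mass cancels: v_max = √(μ_s g r) = √(0.476 × 10.0 × 248) = √1180 = 34.36 m/s.

34.4 m/s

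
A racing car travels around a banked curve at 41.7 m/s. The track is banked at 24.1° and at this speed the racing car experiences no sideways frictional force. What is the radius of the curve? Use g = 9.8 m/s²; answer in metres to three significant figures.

397 m

Frictionless banking: tanθ = v²/(rg), so r = v²/(g tanθ).
r = (41.7)²/(9.8 × tan 24.1°) = 1739/(9.8 × 0.4473) = 1739/4.384 = 396.7 m.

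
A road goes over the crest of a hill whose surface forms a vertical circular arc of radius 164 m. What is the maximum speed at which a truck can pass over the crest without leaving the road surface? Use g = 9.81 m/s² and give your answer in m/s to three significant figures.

40.1 m/s

At the crest the centre of the circle is below the truck, so the net downward (centripetal) force is mg − N = mv²/r.
The truck leaves the road when N → 0, giving v_max = √(g r) = √(9.81 × 164) = 40.11 m/s.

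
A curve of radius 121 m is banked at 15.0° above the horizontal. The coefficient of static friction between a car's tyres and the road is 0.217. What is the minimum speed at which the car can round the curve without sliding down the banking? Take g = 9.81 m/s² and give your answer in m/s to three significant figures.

At the minimum speed, friction acts up the slope at its limiting value f = μN. Radially (horizontal, toward centre): N sinθ − μN cosθ = mv²/r. Vertically: N cosθ + μN sinθ = mg.
Dividing: v² = r g (sinθ − μcosθ)/(cosθ + μsinθ).
sinθ − μcosθ = 0.2588 − 0.217×0.9659 = 0.04921; cosθ + μsinθ = 0.9659 + 0.217×0.2588 = 1.022.
v² = 121 × 9.81 × 0.04921/1.022 = 57.15 m²/s², so v = 7.560 m/s.

7.56 m/s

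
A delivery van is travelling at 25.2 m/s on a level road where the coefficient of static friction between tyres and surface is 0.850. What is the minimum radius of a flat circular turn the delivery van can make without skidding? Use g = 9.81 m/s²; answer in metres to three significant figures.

At the limit, μ_s m g = m v²/r, so r_min = v²/(μ_s g) = (25.2)²/(0.850 × 9.81) = 635.0/8.338 = 76.16 m.

76.2 m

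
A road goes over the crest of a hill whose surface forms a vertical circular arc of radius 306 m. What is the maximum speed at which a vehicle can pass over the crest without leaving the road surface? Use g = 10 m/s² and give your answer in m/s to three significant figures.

At the crest the centre of the circle is below the vehicle, so the net downward (centripetal) force is mg − N = mv²/r.
The vehicle leaves the road when N → 0, giving v_max = √(g r) = √(10.0 × 306) = 55.32 m/s.

55.3 m/s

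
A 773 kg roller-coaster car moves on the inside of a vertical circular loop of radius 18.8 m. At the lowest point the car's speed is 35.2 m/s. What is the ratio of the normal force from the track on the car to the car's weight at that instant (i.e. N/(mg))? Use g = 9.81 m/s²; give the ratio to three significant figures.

At the bottom, N − mg = mv²/r, so N = m(v²/r + g) and N/(mg) = v²/(rg) + 1 = (35.2)²/(18.8 × 9.81) + 1 = 6.718 + 1 = 7.718.

7.72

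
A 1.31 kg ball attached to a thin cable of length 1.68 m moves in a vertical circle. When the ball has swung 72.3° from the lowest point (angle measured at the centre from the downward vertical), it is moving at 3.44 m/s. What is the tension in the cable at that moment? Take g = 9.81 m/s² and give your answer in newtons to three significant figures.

13.1 N

Take the radial direction toward the centre of the circle as positive. The component of the weight along the string toward the centre is −mg cos φ (φ measured from the bottom), so Newton's second law along the string gives T − mg cos φ = m v²/r.
cos 72.3° = 0.3040, so T = m(v²/r + g cos φ) = 1.31 × ((3.44)²/1.68 + 9.81 × 0.3040) = 1.31 × (7.044 + (2.983)) = 1.31 × 10.03 = 13.13 N.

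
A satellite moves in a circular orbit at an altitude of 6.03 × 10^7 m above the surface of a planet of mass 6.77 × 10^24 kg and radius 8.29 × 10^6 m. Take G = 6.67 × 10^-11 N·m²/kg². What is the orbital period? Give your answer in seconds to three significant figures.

r = R + h = 8.29 × 10^6 + 6.03 × 10^7 = 6.859 × 10^7 m. Gravity provides the centripetal force: G M m / r² = m v² / r ⇒ v = √(GM/r) = 2566 m/s.
T = 2πr/v = 2π × 6.859 × 10^7 / 2566 = 168000 s.

168000 s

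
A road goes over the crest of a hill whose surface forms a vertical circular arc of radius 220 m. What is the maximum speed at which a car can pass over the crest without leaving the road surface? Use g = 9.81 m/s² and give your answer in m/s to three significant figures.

46.5 m/s

At the crest the centre of the circle is below the car, so the net downward (centripetal) force is mg − N = mv²/r.
The car leaves the road when N → 0, giving v_max = √(g r) = √(9.81 × 220) = 46.46 m/s.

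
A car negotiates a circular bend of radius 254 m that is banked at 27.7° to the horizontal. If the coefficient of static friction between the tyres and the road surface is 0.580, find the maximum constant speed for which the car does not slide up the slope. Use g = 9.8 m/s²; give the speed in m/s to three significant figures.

At the maximum speed, friction acts down the slope at its limiting value f = μN. Radially (horizontal, toward centre): N sinθ + μN cosθ = mv²/r. Vertically: N cosθ − μN sinθ = mg.
Dividing: v² = r g (sinθ + μcosθ)/(cosθ − μsinθ).
sinθ + μcosθ = 0.4648 + 0.580×0.8854 = 0.9784; cosθ − μsinθ = 0.8854 − 0.580×0.4648 = 0.6158.
v² = 254 × 9.8 × 0.9784/0.6158 = 3955 m²/s², so v = 62.89 m/s.

62.9 m/s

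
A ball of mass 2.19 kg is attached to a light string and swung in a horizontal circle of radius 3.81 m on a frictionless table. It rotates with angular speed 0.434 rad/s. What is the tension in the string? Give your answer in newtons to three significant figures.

1.57 N

v = ωr = 0.434 × 3.81 = 1.654 m/s.
The tension is the only horizontal force, so it supplies the full centripetal force: T = m v²/r = 2.19 × (1.654)²/3.81 = 2.19 × 2.734/3.81 = 1.572 N.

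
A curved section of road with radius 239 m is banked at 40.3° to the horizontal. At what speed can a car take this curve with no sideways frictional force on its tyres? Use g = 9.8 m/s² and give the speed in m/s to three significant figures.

On a frictionless banked curve, N sinθ = mv²/r and N cosθ = mg, so tanθ = v²/(rg).
v = √(r g tanθ) = √(239 × 9.8 × tan 40.3°) = √(239 × 9.8 × 0.8481) = √1986 = 44.57 m/s.

44.6 m/s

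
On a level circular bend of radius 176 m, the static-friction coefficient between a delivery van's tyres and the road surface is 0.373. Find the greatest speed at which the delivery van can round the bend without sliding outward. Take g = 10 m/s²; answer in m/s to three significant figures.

The only inward force on a level bend is static friction, so at the limit f_s = μ_s N = μ_s m g = m v²/r.
Mass cancels: v_max = √(μ_s g r) = √(0.373 × 10.0 × 176) = √656.5 = 25.62 m/s.

25.6 m/s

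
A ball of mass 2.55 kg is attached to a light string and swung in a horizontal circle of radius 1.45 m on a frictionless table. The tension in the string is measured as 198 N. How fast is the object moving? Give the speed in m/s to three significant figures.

T = m v²/r ⇒ v = √(T r / m) = √(198 × 1.45 / 2.55) = √112.6 = 10.61 m/s.

10.6 m/s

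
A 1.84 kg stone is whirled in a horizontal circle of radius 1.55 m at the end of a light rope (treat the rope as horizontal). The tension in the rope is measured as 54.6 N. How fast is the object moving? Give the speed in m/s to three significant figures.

6.78 m/s

T = m v²/r ⇒ v = √(T r / m) = √(54.6 × 1.55 / 1.84) = √45.99 = 6.782 m/s.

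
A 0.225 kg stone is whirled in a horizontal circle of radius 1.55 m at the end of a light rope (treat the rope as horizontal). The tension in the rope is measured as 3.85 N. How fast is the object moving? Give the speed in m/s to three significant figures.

T = m v²/r ⇒ v = √(T r / m) = √(3.85 × 1.55 / 0.225) = √26.52 = 5.150 m/s.

5.15 m/s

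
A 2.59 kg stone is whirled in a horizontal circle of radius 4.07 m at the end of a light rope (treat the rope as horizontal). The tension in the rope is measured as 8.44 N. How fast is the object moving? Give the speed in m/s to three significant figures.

3.64 m/s

T = m v²/r ⇒ v = √(T r / m) = √(8.44 × 4.07 / 2.59) = √13.26 = 3.642 m/s.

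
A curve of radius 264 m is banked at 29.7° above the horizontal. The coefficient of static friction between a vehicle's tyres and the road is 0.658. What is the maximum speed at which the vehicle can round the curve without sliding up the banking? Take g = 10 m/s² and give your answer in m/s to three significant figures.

At the maximum speed, friction acts down the slope at its limiting value f = μN. Radially (horizontal, toward centre): N sinθ + μN cosθ = mv²/r. Vertically: N cosθ − μN sinθ = mg.
Dividing: v² = r g (sinθ + μcosθ)/(cosθ − μsinθ).
sinθ + μcosθ = 0.4955 + 0.658×0.8686 = 1.067; cosθ − μsinθ = 0.8686 − 0.658×0.4955 = 0.5426.
v² = 264 × 10.0 × 1.067/0.5426 = 5191 m²/s², so v = 72.05 m/s.

72.1 m/s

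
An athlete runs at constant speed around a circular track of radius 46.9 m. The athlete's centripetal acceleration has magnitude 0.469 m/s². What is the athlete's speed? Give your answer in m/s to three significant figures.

4.69 m/s

a_c = v²/r ⇒ v = √(a_c · r) = √(0.469 × 46.9) = √22.00 = 4.690 m/s.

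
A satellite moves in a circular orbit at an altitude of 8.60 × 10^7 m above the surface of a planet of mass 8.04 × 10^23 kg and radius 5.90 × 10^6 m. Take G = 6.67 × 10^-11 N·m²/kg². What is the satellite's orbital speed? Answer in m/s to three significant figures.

764 m/s

Orbital radius r = R + h = 5.90 × 10^6 + 8.60 × 10^7 = 9.190 × 10^7 m.
Gravity supplies the centripetal force: G M m / r² = m v² / r, so v = √(GM/r).
v = √(6.67 × 10^-11 × 8.04 × 10^23 / 9.190 × 10^7) = √(583500) = 763.9 m/s.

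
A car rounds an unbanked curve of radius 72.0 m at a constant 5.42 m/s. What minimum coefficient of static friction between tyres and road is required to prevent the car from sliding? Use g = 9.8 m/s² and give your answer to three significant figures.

0.0416

Friction provides the centripetal force: μ_s m g = m v²/r, so μ_s = v²/(g r) = (5.420)²/(9.8 × 72.0) = 29.38/705.6 = 0.04163.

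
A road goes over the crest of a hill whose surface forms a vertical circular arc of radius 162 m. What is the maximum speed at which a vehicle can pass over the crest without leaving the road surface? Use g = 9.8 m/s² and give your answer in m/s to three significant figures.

At the crest the centre of the circle is below the vehicle, so the net downward (centripetal) force is mg − N = mv²/r.
The vehicle leaves the road when N → 0, giving v_max = √(g r) = √(9.8 × 162) = 39.84 m/s.

39.8 m/s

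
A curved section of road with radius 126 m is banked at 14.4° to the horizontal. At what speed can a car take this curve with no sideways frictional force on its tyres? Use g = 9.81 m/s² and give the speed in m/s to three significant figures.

17.8 m/s

On a frictionless banked curve, N sinθ = mv²/r and N cosθ = mg, so tanθ = v²/(rg).
v = √(r g tanθ) = √(126 × 9.81 × tan 14.4°) = √(126 × 9.81 × 0.2568) = √317.4 = 17.81 m/s.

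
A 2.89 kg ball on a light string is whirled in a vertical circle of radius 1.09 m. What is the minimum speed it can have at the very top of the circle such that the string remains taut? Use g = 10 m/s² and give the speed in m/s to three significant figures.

3.30 m/s

At the top, both weight mg and T point toward the centre: T + mg = mv²/r.
At minimum speed T → 0, so mg = mv_min²/r ⇒ v_min = √(g r) = √(10.0 × 1.09) = 3.302 m/s.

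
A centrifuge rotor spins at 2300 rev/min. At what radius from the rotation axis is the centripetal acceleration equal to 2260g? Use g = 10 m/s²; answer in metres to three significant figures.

0.390 m

ω = 2300 rev/min × 2π/60 = 240.9 rad/s.
a_c = ω²r = 2260g ⇒ r = 2260 × 10.0 / (240.9)² = 22600/58010 = 0.3896 m.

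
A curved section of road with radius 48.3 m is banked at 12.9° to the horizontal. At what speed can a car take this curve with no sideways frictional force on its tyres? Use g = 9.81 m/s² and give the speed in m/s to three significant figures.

On a frictionless banked curve, N sinθ = mv²/r and N cosθ = mg, so tanθ = v²/(rg).
v = √(r g tanθ) = √(48.3 × 9.81 × tan 12.9°) = √(48.3 × 9.81 × 0.2290) = √108.5 = 10.42 m/s.

10.4 m/s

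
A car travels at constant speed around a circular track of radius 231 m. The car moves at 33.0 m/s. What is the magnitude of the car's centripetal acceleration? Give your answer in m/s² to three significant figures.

a_c = v²/r = (33.00)²/231 = 1089/231 = 4.714 m/s².

4.71 m/s²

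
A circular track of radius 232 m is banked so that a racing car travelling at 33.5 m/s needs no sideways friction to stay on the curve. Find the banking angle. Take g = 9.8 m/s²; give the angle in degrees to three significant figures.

26.3°

For a frictionless banked turn: horizontally N sinθ = mv²/r and vertically N cosθ = mg.
Dividing: tanθ = v²/(r g) = (33.5)²/(232 × 9.8) = 1122/2274 = 0.4936.
θ = arctan(0.4936) = 26.27°.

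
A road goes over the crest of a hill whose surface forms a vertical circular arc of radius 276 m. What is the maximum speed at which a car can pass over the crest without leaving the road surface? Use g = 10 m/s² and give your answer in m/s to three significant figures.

At the crest the centre of the circle is below the car, so the net downward (centripetal) force is mg − N = mv²/r.
The car leaves the road when N → 0, giving v_max = √(g r) = √(10.0 × 276) = 52.54 m/s.

52.5 m/s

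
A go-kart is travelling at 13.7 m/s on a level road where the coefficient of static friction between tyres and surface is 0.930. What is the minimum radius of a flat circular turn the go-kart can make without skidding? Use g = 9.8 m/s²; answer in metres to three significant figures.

At the limit, μ_s m g = m v²/r, so r_min = v²/(μ_s g) = (13.7)²/(0.930 × 9.8) = 187.7/9.114 = 20.59 m.

20.6 m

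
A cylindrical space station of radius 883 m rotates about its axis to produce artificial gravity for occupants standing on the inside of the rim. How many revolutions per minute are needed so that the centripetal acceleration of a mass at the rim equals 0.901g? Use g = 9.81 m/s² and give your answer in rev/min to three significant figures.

Require ω²r = 0.901g, so ω = √(0.901 × 9.81/883) = 0.1000 rad/s.
In rev/min: ω × 60/(2π) = 0.1000 × 60/(2π) = 0.9554 rev/min.

0.955 rev/min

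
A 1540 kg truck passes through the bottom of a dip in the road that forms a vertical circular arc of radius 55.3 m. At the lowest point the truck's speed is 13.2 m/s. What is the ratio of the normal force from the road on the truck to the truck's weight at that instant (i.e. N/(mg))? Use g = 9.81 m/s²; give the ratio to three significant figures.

At the bottom, N − mg = mv²/r, so N = m(v²/r + g) and N/(mg) = v²/(rg) + 1 = (13.2)²/(55.3 × 9.81) + 1 = 0.3212 + 1 = 1.321.

1.32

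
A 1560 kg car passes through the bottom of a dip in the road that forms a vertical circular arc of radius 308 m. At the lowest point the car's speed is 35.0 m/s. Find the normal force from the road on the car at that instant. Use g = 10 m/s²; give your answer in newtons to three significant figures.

At the lowest point, N points up (toward the centre) and the weight mg points down (away from the centre), so the net inward force is N − mg = mv²/r.
N = m(v²/r + g) = 1560 × ((35.0)²/308 + 10.0) = 1560 × (3.977 + 10.0) = 1560 × 13.98 = 21800 N.

21800 N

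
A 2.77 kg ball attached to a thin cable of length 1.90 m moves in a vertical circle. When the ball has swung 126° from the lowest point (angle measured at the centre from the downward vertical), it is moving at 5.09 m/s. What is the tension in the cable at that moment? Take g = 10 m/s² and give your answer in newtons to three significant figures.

21.5 N

Take the radial direction toward the centre of the circle as positive. The component of the weight along the string toward the centre is −mg cos φ (φ measured from the bottom), so Newton's second law along the string gives T − mg cos φ = m v²/r.
cos 126° = -0.5878, so T = m(v²/r + g cos φ) = 2.77 × ((5.09)²/1.90 + 10.0 × -0.5878) = 2.77 × (13.64 + (-5.878)) = 2.77 × 7.758 = 21.49 N.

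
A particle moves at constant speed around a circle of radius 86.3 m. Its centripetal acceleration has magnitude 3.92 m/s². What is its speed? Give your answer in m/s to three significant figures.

18.4 m/s

a_c = v²/r ⇒ v = √(a_c · r) = √(3.92 × 86.3) = √338.3 = 18.39 m/s.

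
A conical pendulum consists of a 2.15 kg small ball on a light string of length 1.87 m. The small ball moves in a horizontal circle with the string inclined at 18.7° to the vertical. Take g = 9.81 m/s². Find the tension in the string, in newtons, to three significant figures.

22.3 N

Vertically the bob has no acceleration, so T cosθ = mg.
T = mg/cosθ = 2.15 × 9.81 / cos 18.7° = 21.09/0.9472 = 22.27 N.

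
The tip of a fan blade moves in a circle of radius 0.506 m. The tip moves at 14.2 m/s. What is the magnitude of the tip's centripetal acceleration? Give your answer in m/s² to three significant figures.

a_c = v²/r = (14.20)²/0.506 = 201.6/0.506 = 398.5 m/s².

398 m/s²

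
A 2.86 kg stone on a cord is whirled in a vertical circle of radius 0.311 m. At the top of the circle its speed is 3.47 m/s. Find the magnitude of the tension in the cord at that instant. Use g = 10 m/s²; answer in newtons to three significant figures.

82.1 N

At the top, both T and the weight mg point inward (toward the centre), so T + mg = mv²/r.
T = m(v²/r − g) = 2.86 × ((3.47)²/0.311 − 10.0) = 2.86 × (38.72 − 10.0) = 2.86 × 28.72 = 82.13 N.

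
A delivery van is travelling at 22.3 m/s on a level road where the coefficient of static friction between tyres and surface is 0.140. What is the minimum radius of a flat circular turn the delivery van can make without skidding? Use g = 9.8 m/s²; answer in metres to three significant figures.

362 m

At the limit, μ_s m g = m v²/r, so r_min = v²/(μ_s g) = (22.3)²/(0.140 × 9.8) = 497.3/1.372 = 362.5 m.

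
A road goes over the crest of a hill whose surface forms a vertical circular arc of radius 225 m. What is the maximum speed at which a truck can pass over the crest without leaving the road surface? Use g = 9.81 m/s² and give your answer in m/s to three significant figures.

At the crest the centre of the circle is below the truck, so the net downward (centripetal) force is mg − N = mv²/r.
The truck leaves the road when N → 0, giving v_max = √(g r) = √(9.81 × 225) = 46.98 m/s.

47.0 m/s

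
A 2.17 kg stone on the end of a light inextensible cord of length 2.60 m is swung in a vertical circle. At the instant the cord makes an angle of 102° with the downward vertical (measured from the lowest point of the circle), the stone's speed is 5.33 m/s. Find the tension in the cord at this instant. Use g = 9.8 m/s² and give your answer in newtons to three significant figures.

19.3 N

Take the radial direction toward the centre of the circle as positive. The component of the weight along the string toward the centre is −mg cos φ (φ measured from the bottom), so Newton's second law along the string gives T − mg cos φ = m v²/r.
cos 102° = -0.2079, so T = m(v²/r + g cos φ) = 2.17 × ((5.33)²/2.60 + 9.8 × -0.2079) = 2.17 × (10.93 + (-2.038)) = 2.17 × 8.889 = 19.29 N.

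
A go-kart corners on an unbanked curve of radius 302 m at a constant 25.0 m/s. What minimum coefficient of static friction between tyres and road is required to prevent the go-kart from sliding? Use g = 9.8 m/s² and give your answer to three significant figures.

Friction provides the centripetal force: μ_s m g = m v²/r, so μ_s = v²/(g r) = (25.00)²/(9.8 × 302) = 625.0/2960 = 0.2112.

0.211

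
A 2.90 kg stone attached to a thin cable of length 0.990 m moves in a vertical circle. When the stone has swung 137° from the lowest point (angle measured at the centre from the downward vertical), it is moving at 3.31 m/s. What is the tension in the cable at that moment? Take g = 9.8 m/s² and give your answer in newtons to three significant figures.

11.3 N

Take the radial direction toward the centre of the circle as positive. The component of the weight along the string toward the centre is −mg cos φ (φ measured from the bottom), so Newton's second law along the string gives T − mg cos φ = m v²/r.
cos 137° = -0.7314, so T = m(v²/r + g cos φ) = 2.90 × ((3.31)²/0.990 + 9.8 × -0.7314) = 2.90 × (11.07 + (-7.167)) = 2.90 × 3.900 = 11.31 N.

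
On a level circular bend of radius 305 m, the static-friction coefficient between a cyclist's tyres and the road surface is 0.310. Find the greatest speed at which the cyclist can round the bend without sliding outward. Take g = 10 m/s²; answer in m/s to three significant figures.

On a flat curve, static friction is the only horizontal force, so it must supply the full centripetal force: μ_s m g = m v²/r.
Mass cancels: v_max = √(μ_s g r) = √(0.310 × 10.0 × 305) = √945.5 = 30.75 m/s.

30.7 m/s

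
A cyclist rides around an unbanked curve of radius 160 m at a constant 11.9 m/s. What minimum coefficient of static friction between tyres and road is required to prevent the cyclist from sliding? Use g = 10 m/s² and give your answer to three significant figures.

Friction provides the centripetal force: μ_s m g = m v²/r, so μ_s = v²/(g r) = (11.90)²/(10.0 × 160) = 141.6/1600 = 0.08851.

0.0885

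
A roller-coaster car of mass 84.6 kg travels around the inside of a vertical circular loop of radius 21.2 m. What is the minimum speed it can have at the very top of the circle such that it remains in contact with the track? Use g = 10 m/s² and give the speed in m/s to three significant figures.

14.6 m/s

At the highest point the centre is directly below, so both the weight and N act inward: N + mg = mv²/r.
At minimum speed N → 0, so mg = mv_min²/r ⇒ v_min = √(g r) = √(10.0 × 21.2) = 14.56 m/s.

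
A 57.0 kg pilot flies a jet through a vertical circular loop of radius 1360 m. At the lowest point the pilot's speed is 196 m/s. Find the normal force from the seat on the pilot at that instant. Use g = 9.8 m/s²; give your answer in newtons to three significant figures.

At the lowest point, N points up (toward the centre) and the weight mg points down (away from the centre), so the net inward force is N − mg = mv²/r.
N = m(v²/r + g) = 57.0 × ((196)²/1360 + 9.8) = 57.0 × (28.25 + 9.8) = 57.0 × 38.05 = 2169 N.

2170 N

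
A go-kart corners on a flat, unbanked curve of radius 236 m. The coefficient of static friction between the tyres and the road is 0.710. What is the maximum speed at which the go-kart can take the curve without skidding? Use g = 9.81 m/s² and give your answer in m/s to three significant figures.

40.5 m/s

On a flat curve, static friction is the only horizontal force, so it must supply the full centripetal force: μ_s m g = m v²/r.
Mass cancels: v_max = √(μ_s g r) = √(0.710 × 9.81 × 236) = √1644 = 40.54 m/s.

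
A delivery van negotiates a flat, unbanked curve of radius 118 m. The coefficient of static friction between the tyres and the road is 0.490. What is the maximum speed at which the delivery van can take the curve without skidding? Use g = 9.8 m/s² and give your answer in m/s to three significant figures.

23.8 m/s

On a flat curve, static friction is the only horizontal force, so it must supply the full centripetal force: μ_s m g = m v²/r.
Mass cancels: v_max = √(μ_s g r) = √(0.490 × 9.8 × 118) = √566.6 = 23.80 m/s.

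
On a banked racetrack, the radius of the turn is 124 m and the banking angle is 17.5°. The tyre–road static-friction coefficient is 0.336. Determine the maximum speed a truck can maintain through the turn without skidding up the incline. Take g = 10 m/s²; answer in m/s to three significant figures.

30.1 m/s

At the maximum speed, friction acts down the slope at its limiting value f = μN. Radially (horizontal, toward centre): N sinθ + μN cosθ = mv²/r. Vertically: N cosθ − μN sinθ = mg.
Dividing: v² = r g (sinθ + μcosθ)/(cosθ − μsinθ).
sinθ + μcosθ = 0.3007 + 0.336×0.9537 = 0.6212; cosθ − μsinθ = 0.9537 − 0.336×0.3007 = 0.8527.
v² = 124 × 10.0 × 0.6212/0.8527 = 903.3 m²/s², so v = 30.06 m/s.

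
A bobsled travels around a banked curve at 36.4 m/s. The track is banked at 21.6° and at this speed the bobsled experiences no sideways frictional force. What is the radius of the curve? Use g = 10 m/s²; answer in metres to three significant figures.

Frictionless banking: tanθ = v²/(rg), so r = v²/(g tanθ).
r = (36.4)²/(10.0 × tan 21.6°) = 1325/(10.0 × 0.3959) = 1325/3.959 = 334.6 m.

335 m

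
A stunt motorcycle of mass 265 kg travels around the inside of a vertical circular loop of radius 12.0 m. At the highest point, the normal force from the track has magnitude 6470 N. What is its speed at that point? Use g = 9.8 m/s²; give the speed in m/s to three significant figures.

20.3 m/s

At the top, N + mg = mv²/r, so v = √(r(N/m + g)) = √(12.0 × (6470/265 + 9.8)) = √(12.0 × 34.22) = √410.6 = 20.26 m/s.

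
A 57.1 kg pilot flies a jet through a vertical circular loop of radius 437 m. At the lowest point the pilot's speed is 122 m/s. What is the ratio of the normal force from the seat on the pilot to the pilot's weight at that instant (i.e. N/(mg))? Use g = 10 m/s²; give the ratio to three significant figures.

At the bottom, N − mg = mv²/r, so N = m(v²/r + g) and N/(mg) = v²/(rg) + 1 = (122)²/(437 × 10.0) + 1 = 3.406 + 1 = 4.406.

4.41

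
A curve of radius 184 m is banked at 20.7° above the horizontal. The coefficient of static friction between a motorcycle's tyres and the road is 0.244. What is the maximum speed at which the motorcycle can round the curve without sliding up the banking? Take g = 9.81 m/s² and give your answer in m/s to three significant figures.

At the maximum speed, friction acts down the slope at its limiting value f = μN. Radially (horizontal, toward centre): N sinθ + μN cosθ = mv²/r. Vertically: N cosθ − μN sinθ = mg.
Dividing: v² = r g (sinθ + μcosθ)/(cosθ − μsinθ).
sinθ + μcosθ = 0.3535 + 0.244×0.9354 = 0.5817; cosθ − μsinθ = 0.9354 − 0.244×0.3535 = 0.8492.
v² = 184 × 9.81 × 0.5817/0.8492 = 1237 m²/s², so v = 35.16 m/s.

35.2 m/s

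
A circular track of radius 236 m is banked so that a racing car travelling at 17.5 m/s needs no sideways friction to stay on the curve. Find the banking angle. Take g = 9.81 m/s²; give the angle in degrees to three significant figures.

7.54°

With no friction, the horizontal component of the normal force provides the centripetal force: N sinθ = mv²/r, while N cosθ = mg vertically.
Dividing: tanθ = v²/(r g) = (17.5)²/(236 × 9.81) = 306.2/2315 = 0.1323.
θ = arctan(0.1323) = 7.535°.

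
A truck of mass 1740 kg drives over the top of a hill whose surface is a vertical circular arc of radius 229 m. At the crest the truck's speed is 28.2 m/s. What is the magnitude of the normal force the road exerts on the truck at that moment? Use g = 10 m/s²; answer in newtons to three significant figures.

At the crest the centripetal acceleration points downward (toward the centre of the arc), so mg − N = mv²/r.
N = m(g − v²/r) = 1740 × (10.0 − (28.2)²/229) = 1740 × (10.0 − 3.473) = 1740 × 6.527 = 11360 N.

11400 N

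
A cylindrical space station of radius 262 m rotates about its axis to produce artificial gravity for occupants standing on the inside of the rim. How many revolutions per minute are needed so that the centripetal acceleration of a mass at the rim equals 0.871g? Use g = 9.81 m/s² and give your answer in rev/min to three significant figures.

1.72 rev/min

Require ω²r = 0.871g, so ω = √(0.871 × 9.81/262) = 0.1806 rad/s.
In rev/min: ω × 60/(2π) = 0.1806 × 60/(2π) = 1.725 rev/min.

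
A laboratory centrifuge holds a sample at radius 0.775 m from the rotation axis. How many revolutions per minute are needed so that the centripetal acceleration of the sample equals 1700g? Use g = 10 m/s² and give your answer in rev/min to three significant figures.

1410 rev/min

Require ω²r = 1700g, so ω = √(1700 × 10.0/0.775) = 148.1 rad/s.
In rev/min: ω × 60/(2π) = 148.1 × 60/(2π) = 1414 rev/min.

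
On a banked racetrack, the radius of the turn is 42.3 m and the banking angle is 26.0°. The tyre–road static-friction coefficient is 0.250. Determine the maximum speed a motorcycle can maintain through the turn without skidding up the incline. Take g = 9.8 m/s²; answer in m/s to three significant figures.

At the maximum speed, friction acts down the slope at its limiting value f = μN. Radially (horizontal, toward centre): N sinθ + μN cosθ = mv²/r. Vertically: N cosθ − μN sinθ = mg.
Dividing: v² = r g (sinθ + μcosθ)/(cosθ − μsinθ).
sinθ + μcosθ = 0.4384 + 0.250×0.8988 = 0.6631; cosθ − μsinθ = 0.8988 − 0.250×0.4384 = 0.7892.
v² = 42.3 × 9.8 × 0.6631/0.7892 = 348.3 m²/s², so v = 18.66 m/s.

18.7 m/s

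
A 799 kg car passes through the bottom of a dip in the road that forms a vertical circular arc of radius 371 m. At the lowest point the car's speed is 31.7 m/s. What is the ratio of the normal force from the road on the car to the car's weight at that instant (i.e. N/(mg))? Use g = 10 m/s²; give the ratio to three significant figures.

At the bottom, N − mg = mv²/r, so N = m(v²/r + g) and N/(mg) = v²/(rg) + 1 = (31.7)²/(371 × 10.0) + 1 = 0.2709 + 1 = 1.271.

1.27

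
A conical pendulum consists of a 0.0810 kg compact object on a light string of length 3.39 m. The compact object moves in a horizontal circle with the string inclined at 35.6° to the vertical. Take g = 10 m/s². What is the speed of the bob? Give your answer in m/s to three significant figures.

The radius of the circle is r = L sinθ = 3.39 × sin 35.6° = 1.973 m.
Horizontally T sinθ = mv²/r and vertically T cosθ = mg, so tanθ = v²/(rg).
v = √(r g tanθ) = √(1.973 × 10.0 × 0.7159) = √14.13 = 3.759 m/s.

3.76 m/s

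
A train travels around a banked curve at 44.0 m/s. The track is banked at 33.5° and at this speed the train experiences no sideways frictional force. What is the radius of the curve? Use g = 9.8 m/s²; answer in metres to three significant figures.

298 m

Frictionless banking: tanθ = v²/(rg), so r = v²/(g tanθ).
r = (44.0)²/(9.8 × tan 33.5°) = 1936/(9.8 × 0.6619) = 1936/6.486 = 298.5 m.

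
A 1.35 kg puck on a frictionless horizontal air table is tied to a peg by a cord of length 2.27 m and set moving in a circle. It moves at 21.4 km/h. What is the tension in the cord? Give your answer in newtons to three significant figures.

v = 21.4 km/h = 21.4/3.6 = 5.944 m/s.
The tension is the only horizontal force, so it supplies the full centripetal force: T = m v²/r = 1.35 × (5.944)²/2.27 = 1.35 × 35.34/2.27 = 21.02 N.

21.0 N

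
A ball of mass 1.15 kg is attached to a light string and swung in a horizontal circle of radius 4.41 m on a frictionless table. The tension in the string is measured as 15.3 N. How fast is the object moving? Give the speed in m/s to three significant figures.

7.66 m/s

T = m v²/r ⇒ v = √(T r / m) = √(15.3 × 4.41 / 1.15) = √58.67 = 7.660 m/s.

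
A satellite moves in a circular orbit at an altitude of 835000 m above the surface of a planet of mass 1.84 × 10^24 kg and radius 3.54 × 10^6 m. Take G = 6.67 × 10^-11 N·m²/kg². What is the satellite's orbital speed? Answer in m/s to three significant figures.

5300 m/s

Orbital radius r = R + h = 3.54 × 10^6 + 835000 = 4.375 × 10^6 m.
Gravity supplies the centripetal force: G M m / r² = m v² / r, so v = √(GM/r).
v = √(6.67 × 10^-11 × 1.84 × 10^24 / 4.375 × 10^6) = √(2.805 × 10^7) = 5296 m/s.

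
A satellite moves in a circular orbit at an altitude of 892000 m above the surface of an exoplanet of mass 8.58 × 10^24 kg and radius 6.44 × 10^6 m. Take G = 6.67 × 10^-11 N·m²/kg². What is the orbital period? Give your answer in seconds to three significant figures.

5210 s

r = R + h = 6.44 × 10^6 + 892000 = 7.332 × 10^6 m. Gravity provides the centripetal force: G M m / r² = m v² / r ⇒ v = √(GM/r) = 8835 m/s.
T = 2πr/v = 2π × 7.332 × 10^6 / 8835 = 5214 s.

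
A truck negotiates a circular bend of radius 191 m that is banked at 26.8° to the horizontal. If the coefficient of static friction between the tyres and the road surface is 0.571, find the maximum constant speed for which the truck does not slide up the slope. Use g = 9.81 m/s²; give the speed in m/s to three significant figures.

At the maximum speed, friction acts down the slope at its limiting value f = μN. Radially (horizontal, toward centre): N sinθ + μN cosθ = mv²/r. Vertically: N cosθ − μN sinθ = mg.
Dividing: v² = r g (sinθ + μcosθ)/(cosθ − μsinθ).
sinθ + μcosθ = 0.4509 + 0.571×0.8926 = 0.9605; cosθ − μsinθ = 0.8926 − 0.571×0.4509 = 0.6351.
v² = 191 × 9.81 × 0.9605/0.6351 = 2834 m²/s², so v = 53.23 m/s.

53.2 m/s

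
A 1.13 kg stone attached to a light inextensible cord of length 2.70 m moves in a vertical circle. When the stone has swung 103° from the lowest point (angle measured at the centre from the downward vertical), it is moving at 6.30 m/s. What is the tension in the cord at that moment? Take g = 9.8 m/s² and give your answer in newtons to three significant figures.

14.1 N

Take the radial direction toward the centre of the circle as positive. The component of the weight along the string toward the centre is −mg cos φ (φ measured from the bottom), so Newton's second law along the string gives T − mg cos φ = m v²/r.
cos 103° = -0.2250, so T = m(v²/r + g cos φ) = 1.13 × ((6.30)²/2.70 + 9.8 × -0.2250) = 1.13 × (14.70 + (-2.205)) = 1.13 × 12.50 = 14.12 N.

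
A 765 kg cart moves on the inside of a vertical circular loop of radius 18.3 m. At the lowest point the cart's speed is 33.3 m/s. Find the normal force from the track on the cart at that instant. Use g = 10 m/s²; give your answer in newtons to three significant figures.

At the lowest point, N points up (toward the centre) and the weight mg points down (away from the centre), so the net inward force is N − mg = mv²/r.
N = m(v²/r + g) = 765 × ((33.3)²/18.3 + 10.0) = 765 × (60.60 + 10.0) = 765 × 70.60 = 54010 N.

54000 N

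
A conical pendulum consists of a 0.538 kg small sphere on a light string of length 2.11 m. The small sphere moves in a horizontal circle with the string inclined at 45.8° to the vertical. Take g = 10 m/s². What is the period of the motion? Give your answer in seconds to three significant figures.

r = L sinθ = 1.513 m. From T sinθ = mω²r and T cosθ = mg: tanθ = ω²r/g, so ω² = g tanθ / r = g/(L cosθ).
ω = √(g/(L cosθ)) = √(10.0/(2.11 × 0.6972)) = √6.798 = 2.607 rad/s.
Period = 2π/ω = 2.410 s.

2.41 s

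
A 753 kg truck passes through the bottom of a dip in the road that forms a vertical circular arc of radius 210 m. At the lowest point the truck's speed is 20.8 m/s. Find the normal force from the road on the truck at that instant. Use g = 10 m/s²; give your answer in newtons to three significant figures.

9080 N

At the lowest point, N points up (toward the centre) and the weight mg points down (away from the centre), so the net inward force is N − mg = mv²/r.
N = m(v²/r + g) = 753 × ((20.8)²/210 + 10.0) = 753 × (2.060 + 10.0) = 753 × 12.06 = 9081 N.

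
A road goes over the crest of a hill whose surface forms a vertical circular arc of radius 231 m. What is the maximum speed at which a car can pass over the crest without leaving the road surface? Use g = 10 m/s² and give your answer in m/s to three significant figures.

48.1 m/s

At the crest the centre of the circle is below the car, so the net downward (centripetal) force is mg − N = mv²/r.
The car leaves the road when N → 0, giving v_max = √(g r) = √(10.0 × 231) = 48.06 m/s.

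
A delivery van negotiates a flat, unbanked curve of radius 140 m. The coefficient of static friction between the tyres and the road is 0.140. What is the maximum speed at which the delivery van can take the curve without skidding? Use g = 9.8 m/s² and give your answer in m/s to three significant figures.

13.9 m/s

The only inward force on a level bend is static friction, so at the limit f_s = μ_s N = μ_s m g = m v²/r.
Mass cancels: v_max = √(μ_s g r) = √(0.140 × 9.8 × 140) = √192.1 = 13.86 m/s.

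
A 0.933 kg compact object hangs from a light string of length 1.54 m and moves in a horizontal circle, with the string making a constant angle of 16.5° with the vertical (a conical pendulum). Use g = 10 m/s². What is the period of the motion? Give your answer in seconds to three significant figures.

r = L sinθ = 0.4374 m. From T sinθ = mω²r and T cosθ = mg: tanθ = ω²r/g, so ω² = g tanθ / r = g/(L cosθ).
ω = √(g/(L cosθ)) = √(10.0/(1.54 × 0.9588)) = √6.772 = 2.602 rad/s.
Period = 2π/ω = 2.414 s.

2.41 s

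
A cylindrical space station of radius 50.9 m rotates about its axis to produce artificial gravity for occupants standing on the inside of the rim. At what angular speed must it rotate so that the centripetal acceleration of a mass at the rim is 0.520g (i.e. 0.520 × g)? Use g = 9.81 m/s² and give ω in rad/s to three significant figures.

0.317 rad/s

Centripetal acceleration a_c = ω²r. Setting ω²r = 0.520g:
ω = √(0.520g / r) = √(0.520 × 9.81 / 50.9) = √0.1002 = 0.3166 rad/s.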